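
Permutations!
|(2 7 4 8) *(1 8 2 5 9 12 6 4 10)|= |(1 8 5 9 12 6 4 2 7 10)|= 10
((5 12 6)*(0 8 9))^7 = (0 8 9)(5 12 6) = [8, 1, 2, 3, 4, 12, 5, 7, 9, 0, 10, 11, 6]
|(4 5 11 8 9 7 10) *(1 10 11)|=4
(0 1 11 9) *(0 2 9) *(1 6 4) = (0 6 4 1 11)(2 9) = [6, 11, 9, 3, 1, 5, 4, 7, 8, 2, 10, 0]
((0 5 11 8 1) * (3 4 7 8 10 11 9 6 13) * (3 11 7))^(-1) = [1, 8, 2, 4, 3, 0, 9, 10, 7, 5, 11, 13, 12, 6] = (0 1 8 7 10 11 13 6 9 5)(3 4)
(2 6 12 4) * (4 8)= [0, 1, 6, 3, 2, 5, 12, 7, 4, 9, 10, 11, 8]= (2 6 12 8 4)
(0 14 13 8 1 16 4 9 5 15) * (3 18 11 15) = (0 14 13 8 1 16 4 9 5 3 18 11 15) = [14, 16, 2, 18, 9, 3, 6, 7, 1, 5, 10, 15, 12, 8, 13, 0, 4, 17, 11]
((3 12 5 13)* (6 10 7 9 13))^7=(3 13 9 7 10 6 5 12)=[0, 1, 2, 13, 4, 12, 5, 10, 8, 7, 6, 11, 3, 9]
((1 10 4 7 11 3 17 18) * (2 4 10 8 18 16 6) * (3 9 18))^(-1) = (1 18 9 11 7 4 2 6 16 17 3 8) = [0, 18, 6, 8, 2, 5, 16, 4, 1, 11, 10, 7, 12, 13, 14, 15, 17, 3, 9]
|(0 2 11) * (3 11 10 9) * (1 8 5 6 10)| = |(0 2 1 8 5 6 10 9 3 11)| = 10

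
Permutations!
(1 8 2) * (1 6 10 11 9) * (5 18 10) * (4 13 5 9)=(1 8 2 6 9)(4 13 5 18 10 11)=[0, 8, 6, 3, 13, 18, 9, 7, 2, 1, 11, 4, 12, 5, 14, 15, 16, 17, 10]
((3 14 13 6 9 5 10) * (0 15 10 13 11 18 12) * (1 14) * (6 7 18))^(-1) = (0 12 18 7 13 5 9 6 11 14 1 3 10 15) = [12, 3, 2, 10, 4, 9, 11, 13, 8, 6, 15, 14, 18, 5, 1, 0, 16, 17, 7]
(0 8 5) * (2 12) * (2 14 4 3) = (0 8 5)(2 12 14 4 3) = [8, 1, 12, 2, 3, 0, 6, 7, 5, 9, 10, 11, 14, 13, 4]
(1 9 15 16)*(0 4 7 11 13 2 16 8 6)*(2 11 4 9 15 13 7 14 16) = [9, 15, 2, 3, 14, 5, 0, 4, 6, 13, 10, 7, 12, 11, 16, 8, 1] = (0 9 13 11 7 4 14 16 1 15 8 6)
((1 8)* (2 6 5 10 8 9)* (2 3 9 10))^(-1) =(1 8 10)(2 5 6)(3 9) =[0, 8, 5, 9, 4, 6, 2, 7, 10, 3, 1]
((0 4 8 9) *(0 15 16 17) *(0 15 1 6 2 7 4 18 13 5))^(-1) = (0 5 13 18)(1 9 8 4 7 2 6)(15 17 16) = [5, 9, 6, 3, 7, 13, 1, 2, 4, 8, 10, 11, 12, 18, 14, 17, 15, 16, 0]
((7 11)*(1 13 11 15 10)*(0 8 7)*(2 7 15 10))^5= (0 10 8 1 15 13 2 11 7)= [10, 15, 11, 3, 4, 5, 6, 0, 1, 9, 8, 7, 12, 2, 14, 13]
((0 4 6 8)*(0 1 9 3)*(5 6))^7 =(0 3 9 1 8 6 5 4) =[3, 8, 2, 9, 0, 4, 5, 7, 6, 1]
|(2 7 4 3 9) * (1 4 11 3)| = |(1 4)(2 7 11 3 9)| = 10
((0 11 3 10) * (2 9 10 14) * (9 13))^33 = (0 11 3 14 2 13 9 10) = [11, 1, 13, 14, 4, 5, 6, 7, 8, 10, 0, 3, 12, 9, 2]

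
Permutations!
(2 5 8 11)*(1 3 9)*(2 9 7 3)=(1 2 5 8 11 9)(3 7)=[0, 2, 5, 7, 4, 8, 6, 3, 11, 1, 10, 9]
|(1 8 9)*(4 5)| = |(1 8 9)(4 5)| = 6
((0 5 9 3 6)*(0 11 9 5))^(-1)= [0, 1, 2, 9, 4, 5, 3, 7, 8, 11, 10, 6]= (3 9 11 6)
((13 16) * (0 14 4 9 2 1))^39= (0 9)(1 4)(2 14)(13 16)= [9, 4, 14, 3, 1, 5, 6, 7, 8, 0, 10, 11, 12, 16, 2, 15, 13]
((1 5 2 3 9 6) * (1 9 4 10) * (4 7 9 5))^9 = (10)(2 9)(3 6)(5 7) = [0, 1, 9, 6, 4, 7, 3, 5, 8, 2, 10]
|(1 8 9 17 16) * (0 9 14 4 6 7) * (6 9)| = 21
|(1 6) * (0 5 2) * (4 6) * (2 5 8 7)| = |(0 8 7 2)(1 4 6)| = 12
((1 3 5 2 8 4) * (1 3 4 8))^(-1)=(8)(1 2 5 3 4)=[0, 2, 5, 4, 1, 3, 6, 7, 8]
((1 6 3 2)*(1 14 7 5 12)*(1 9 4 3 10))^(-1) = (1 10 6)(2 3 4 9 12 5 7 14) = [0, 10, 3, 4, 9, 7, 1, 14, 8, 12, 6, 11, 5, 13, 2]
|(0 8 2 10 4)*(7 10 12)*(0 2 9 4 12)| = 15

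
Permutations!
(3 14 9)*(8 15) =(3 14 9)(8 15) =[0, 1, 2, 14, 4, 5, 6, 7, 15, 3, 10, 11, 12, 13, 9, 8]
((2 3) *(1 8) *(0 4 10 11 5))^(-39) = (0 4 10 11 5)(1 8)(2 3) = [4, 8, 3, 2, 10, 0, 6, 7, 1, 9, 11, 5]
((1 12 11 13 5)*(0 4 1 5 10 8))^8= [0, 1, 2, 3, 4, 5, 6, 7, 8, 9, 10, 11, 12, 13]= (13)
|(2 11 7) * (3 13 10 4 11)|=|(2 3 13 10 4 11 7)|=7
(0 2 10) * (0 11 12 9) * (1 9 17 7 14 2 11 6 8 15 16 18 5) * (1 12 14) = (0 11 14 2 10 6 8 15 16 18 5 12 17 7 1 9) = [11, 9, 10, 3, 4, 12, 8, 1, 15, 0, 6, 14, 17, 13, 2, 16, 18, 7, 5]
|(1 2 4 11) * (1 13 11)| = 6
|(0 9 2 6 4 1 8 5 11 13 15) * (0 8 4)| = |(0 9 2 6)(1 4)(5 11 13 15 8)| = 20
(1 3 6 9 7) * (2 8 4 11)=(1 3 6 9 7)(2 8 4 11)=[0, 3, 8, 6, 11, 5, 9, 1, 4, 7, 10, 2]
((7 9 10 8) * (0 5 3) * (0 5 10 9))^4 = (10) = [0, 1, 2, 3, 4, 5, 6, 7, 8, 9, 10]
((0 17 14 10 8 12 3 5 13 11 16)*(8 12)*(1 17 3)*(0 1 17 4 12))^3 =(0 13 1 17)(3 11 4 14)(5 16 12 10) =[13, 17, 2, 11, 14, 16, 6, 7, 8, 9, 5, 4, 10, 1, 3, 15, 12, 0]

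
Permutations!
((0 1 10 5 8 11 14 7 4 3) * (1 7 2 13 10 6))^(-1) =[3, 6, 14, 4, 7, 10, 1, 0, 5, 9, 13, 8, 12, 2, 11] =(0 3 4 7)(1 6)(2 14 11 8 5 10 13)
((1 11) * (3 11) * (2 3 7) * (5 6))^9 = [0, 11, 7, 2, 4, 6, 5, 1, 8, 9, 10, 3] = (1 11 3 2 7)(5 6)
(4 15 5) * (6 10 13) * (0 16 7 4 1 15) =[16, 15, 2, 3, 0, 1, 10, 4, 8, 9, 13, 11, 12, 6, 14, 5, 7] =(0 16 7 4)(1 15 5)(6 10 13)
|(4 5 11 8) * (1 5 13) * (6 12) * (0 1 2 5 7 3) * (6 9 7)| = 42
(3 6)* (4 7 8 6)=[0, 1, 2, 4, 7, 5, 3, 8, 6]=(3 4 7 8 6)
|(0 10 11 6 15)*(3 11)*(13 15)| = 7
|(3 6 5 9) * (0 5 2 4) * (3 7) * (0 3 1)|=20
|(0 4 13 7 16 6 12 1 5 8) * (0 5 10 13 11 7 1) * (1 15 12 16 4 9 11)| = 10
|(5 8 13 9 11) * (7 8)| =|(5 7 8 13 9 11)| =6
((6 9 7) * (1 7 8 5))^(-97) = (1 5 8 9 6 7) = [0, 5, 2, 3, 4, 8, 7, 1, 9, 6]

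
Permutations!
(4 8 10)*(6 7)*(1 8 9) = (1 8 10 4 9)(6 7) = [0, 8, 2, 3, 9, 5, 7, 6, 10, 1, 4]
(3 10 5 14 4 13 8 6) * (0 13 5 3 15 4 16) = [13, 1, 2, 10, 5, 14, 15, 7, 6, 9, 3, 11, 12, 8, 16, 4, 0] = (0 13 8 6 15 4 5 14 16)(3 10)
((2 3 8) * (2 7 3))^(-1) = (3 7 8) = [0, 1, 2, 7, 4, 5, 6, 8, 3]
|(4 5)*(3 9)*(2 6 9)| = |(2 6 9 3)(4 5)| = 4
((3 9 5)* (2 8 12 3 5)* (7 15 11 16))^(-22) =[0, 1, 3, 8, 4, 5, 6, 11, 9, 12, 10, 7, 2, 13, 14, 16, 15] =(2 3 8 9 12)(7 11)(15 16)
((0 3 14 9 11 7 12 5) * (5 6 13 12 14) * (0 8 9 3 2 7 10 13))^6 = (0 8 6 5 12 3 13 14 10 7 11 2 9) = [8, 1, 9, 13, 4, 12, 5, 11, 6, 0, 7, 2, 3, 14, 10]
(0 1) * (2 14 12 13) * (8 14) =[1, 0, 8, 3, 4, 5, 6, 7, 14, 9, 10, 11, 13, 2, 12] =(0 1)(2 8 14 12 13)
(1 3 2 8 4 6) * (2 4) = (1 3 4 6)(2 8) = [0, 3, 8, 4, 6, 5, 1, 7, 2]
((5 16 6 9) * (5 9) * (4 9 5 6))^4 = [0, 1, 2, 3, 4, 5, 6, 7, 8, 9, 10, 11, 12, 13, 14, 15, 16] = (16)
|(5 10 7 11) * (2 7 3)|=|(2 7 11 5 10 3)|=6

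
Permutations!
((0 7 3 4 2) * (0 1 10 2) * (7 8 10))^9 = (0 8 10 2 1 7 3 4) = [8, 7, 1, 4, 0, 5, 6, 3, 10, 9, 2]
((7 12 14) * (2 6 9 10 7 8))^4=(2 7)(6 12)(8 10)(9 14)=[0, 1, 7, 3, 4, 5, 12, 2, 10, 14, 8, 11, 6, 13, 9]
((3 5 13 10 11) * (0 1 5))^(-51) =(0 11 13 1 3 10 5) =[11, 3, 2, 10, 4, 0, 6, 7, 8, 9, 5, 13, 12, 1]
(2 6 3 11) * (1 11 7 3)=[0, 11, 6, 7, 4, 5, 1, 3, 8, 9, 10, 2]=(1 11 2 6)(3 7)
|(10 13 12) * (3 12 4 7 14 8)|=|(3 12 10 13 4 7 14 8)|=8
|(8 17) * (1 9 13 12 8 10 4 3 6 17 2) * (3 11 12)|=|(1 9 13 3 6 17 10 4 11 12 8 2)|=12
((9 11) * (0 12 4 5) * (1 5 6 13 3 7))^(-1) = (0 5 1 7 3 13 6 4 12)(9 11) = [5, 7, 2, 13, 12, 1, 4, 3, 8, 11, 10, 9, 0, 6]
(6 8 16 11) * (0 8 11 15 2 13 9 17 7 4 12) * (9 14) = (0 8 16 15 2 13 14 9 17 7 4 12)(6 11) = [8, 1, 13, 3, 12, 5, 11, 4, 16, 17, 10, 6, 0, 14, 9, 2, 15, 7]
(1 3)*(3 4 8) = (1 4 8 3) = [0, 4, 2, 1, 8, 5, 6, 7, 3]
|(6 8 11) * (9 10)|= |(6 8 11)(9 10)|= 6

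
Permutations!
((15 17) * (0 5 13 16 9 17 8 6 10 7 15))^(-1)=(0 17 9 16 13 5)(6 8 15 7 10)=[17, 1, 2, 3, 4, 0, 8, 10, 15, 16, 6, 11, 12, 5, 14, 7, 13, 9]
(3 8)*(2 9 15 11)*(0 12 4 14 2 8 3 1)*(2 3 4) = (0 12 2 9 15 11 8 1)(3 4 14) = [12, 0, 9, 4, 14, 5, 6, 7, 1, 15, 10, 8, 2, 13, 3, 11]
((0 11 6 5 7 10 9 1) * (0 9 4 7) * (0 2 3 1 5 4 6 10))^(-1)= (0 7 4 6 10 11)(1 3 2 5 9)= [7, 3, 5, 2, 6, 9, 10, 4, 8, 1, 11, 0]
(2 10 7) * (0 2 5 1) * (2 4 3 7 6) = (0 4 3 7 5 1)(2 10 6) = [4, 0, 10, 7, 3, 1, 2, 5, 8, 9, 6]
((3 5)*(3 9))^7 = (3 5 9) = [0, 1, 2, 5, 4, 9, 6, 7, 8, 3]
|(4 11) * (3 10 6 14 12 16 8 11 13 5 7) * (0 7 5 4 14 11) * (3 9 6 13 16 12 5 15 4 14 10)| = 13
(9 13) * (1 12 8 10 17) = [0, 12, 2, 3, 4, 5, 6, 7, 10, 13, 17, 11, 8, 9, 14, 15, 16, 1] = (1 12 8 10 17)(9 13)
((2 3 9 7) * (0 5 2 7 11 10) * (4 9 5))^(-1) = (0 10 11 9 4)(2 5 3) = [10, 1, 5, 2, 0, 3, 6, 7, 8, 4, 11, 9]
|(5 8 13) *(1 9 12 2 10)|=|(1 9 12 2 10)(5 8 13)|=15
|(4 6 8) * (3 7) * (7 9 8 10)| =7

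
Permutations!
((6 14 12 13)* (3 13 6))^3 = (14)(3 13) = [0, 1, 2, 13, 4, 5, 6, 7, 8, 9, 10, 11, 12, 3, 14]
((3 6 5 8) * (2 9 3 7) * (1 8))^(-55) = [0, 8, 9, 6, 4, 1, 5, 2, 7, 3] = (1 8 7 2 9 3 6 5)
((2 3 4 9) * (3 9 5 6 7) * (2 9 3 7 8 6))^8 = (9) = [0, 1, 2, 3, 4, 5, 6, 7, 8, 9]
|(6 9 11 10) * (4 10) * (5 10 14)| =7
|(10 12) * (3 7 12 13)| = 5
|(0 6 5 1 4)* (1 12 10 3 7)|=|(0 6 5 12 10 3 7 1 4)|=9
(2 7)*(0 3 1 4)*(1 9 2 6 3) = (0 1 4)(2 7 6 3 9) = [1, 4, 7, 9, 0, 5, 3, 6, 8, 2]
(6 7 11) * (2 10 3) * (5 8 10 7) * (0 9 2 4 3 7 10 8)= (0 9 2 10 7 11 6 5)(3 4)= [9, 1, 10, 4, 3, 0, 5, 11, 8, 2, 7, 6]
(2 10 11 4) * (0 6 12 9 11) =(0 6 12 9 11 4 2 10) =[6, 1, 10, 3, 2, 5, 12, 7, 8, 11, 0, 4, 9]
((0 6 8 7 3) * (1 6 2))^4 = (0 8 2 7 1 3 6) = [8, 3, 7, 6, 4, 5, 0, 1, 2]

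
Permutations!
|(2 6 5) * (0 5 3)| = |(0 5 2 6 3)| = 5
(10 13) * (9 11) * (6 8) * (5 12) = [0, 1, 2, 3, 4, 12, 8, 7, 6, 11, 13, 9, 5, 10] = (5 12)(6 8)(9 11)(10 13)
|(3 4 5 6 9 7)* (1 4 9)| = 12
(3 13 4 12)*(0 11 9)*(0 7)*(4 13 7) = (13)(0 11 9 4 12 3 7) = [11, 1, 2, 7, 12, 5, 6, 0, 8, 4, 10, 9, 3, 13]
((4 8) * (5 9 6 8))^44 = [0, 1, 2, 3, 8, 4, 9, 7, 6, 5] = (4 8 6 9 5)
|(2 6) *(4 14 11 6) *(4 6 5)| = 4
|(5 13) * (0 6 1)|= 6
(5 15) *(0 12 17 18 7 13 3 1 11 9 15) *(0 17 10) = (0 12 10)(1 11 9 15 5 17 18 7 13 3) = [12, 11, 2, 1, 4, 17, 6, 13, 8, 15, 0, 9, 10, 3, 14, 5, 16, 18, 7]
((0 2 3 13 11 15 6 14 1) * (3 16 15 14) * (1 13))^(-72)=(0 3 15 2 1 6 16)=[3, 6, 1, 15, 4, 5, 16, 7, 8, 9, 10, 11, 12, 13, 14, 2, 0]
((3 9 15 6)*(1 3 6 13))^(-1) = (1 13 15 9 3) = [0, 13, 2, 1, 4, 5, 6, 7, 8, 3, 10, 11, 12, 15, 14, 9]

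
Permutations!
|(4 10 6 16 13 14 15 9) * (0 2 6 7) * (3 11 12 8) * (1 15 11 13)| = |(0 2 6 16 1 15 9 4 10 7)(3 13 14 11 12 8)| = 30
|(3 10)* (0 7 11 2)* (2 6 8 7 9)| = 12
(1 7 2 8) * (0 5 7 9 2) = (0 5 7)(1 9 2 8) = [5, 9, 8, 3, 4, 7, 6, 0, 1, 2]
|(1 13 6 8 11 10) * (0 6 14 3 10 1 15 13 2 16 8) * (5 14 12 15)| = 60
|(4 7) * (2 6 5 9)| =4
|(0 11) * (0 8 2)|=4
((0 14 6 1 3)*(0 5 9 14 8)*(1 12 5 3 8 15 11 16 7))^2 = (0 11 7 8 15 16 1)(5 14 12 9 6) = [11, 0, 2, 3, 4, 14, 5, 8, 15, 6, 10, 7, 9, 13, 12, 16, 1]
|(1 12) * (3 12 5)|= |(1 5 3 12)|= 4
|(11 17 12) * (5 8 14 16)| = |(5 8 14 16)(11 17 12)| = 12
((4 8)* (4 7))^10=(4 8 7)=[0, 1, 2, 3, 8, 5, 6, 4, 7]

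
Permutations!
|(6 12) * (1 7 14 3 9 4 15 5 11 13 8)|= 22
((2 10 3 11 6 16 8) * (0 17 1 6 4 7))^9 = (0 11 2 6)(1 7 3 8)(4 10 16 17) = [11, 7, 6, 8, 10, 5, 0, 3, 1, 9, 16, 2, 12, 13, 14, 15, 17, 4]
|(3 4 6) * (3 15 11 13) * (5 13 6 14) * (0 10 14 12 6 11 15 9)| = 10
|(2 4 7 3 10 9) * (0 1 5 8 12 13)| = 6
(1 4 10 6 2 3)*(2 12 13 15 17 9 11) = [0, 4, 3, 1, 10, 5, 12, 7, 8, 11, 6, 2, 13, 15, 14, 17, 16, 9] = (1 4 10 6 12 13 15 17 9 11 2 3)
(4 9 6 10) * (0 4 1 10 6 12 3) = (0 4 9 12 3)(1 10) = [4, 10, 2, 0, 9, 5, 6, 7, 8, 12, 1, 11, 3]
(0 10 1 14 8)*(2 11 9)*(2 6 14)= (0 10 1 2 11 9 6 14 8)= [10, 2, 11, 3, 4, 5, 14, 7, 0, 6, 1, 9, 12, 13, 8]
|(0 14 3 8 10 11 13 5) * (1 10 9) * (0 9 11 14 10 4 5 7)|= |(0 10 14 3 8 11 13 7)(1 4 5 9)|= 8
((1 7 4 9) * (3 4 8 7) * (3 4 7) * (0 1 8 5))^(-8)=[0, 1, 2, 3, 4, 5, 6, 7, 8, 9]=(9)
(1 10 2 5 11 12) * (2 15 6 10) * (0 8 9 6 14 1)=(0 8 9 6 10 15 14 1 2 5 11 12)=[8, 2, 5, 3, 4, 11, 10, 7, 9, 6, 15, 12, 0, 13, 1, 14]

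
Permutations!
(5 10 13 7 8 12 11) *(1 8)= (1 8 12 11 5 10 13 7)= [0, 8, 2, 3, 4, 10, 6, 1, 12, 9, 13, 5, 11, 7]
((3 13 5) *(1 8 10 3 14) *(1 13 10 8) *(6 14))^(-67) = (3 10)(5 6 14 13) = [0, 1, 2, 10, 4, 6, 14, 7, 8, 9, 3, 11, 12, 5, 13]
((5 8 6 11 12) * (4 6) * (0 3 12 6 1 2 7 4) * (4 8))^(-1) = (0 8 7 2 1 4 5 12 3)(6 11) = [8, 4, 1, 0, 5, 12, 11, 2, 7, 9, 10, 6, 3]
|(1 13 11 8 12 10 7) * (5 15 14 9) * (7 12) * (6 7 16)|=28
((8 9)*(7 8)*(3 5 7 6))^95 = (3 6 9 8 7 5) = [0, 1, 2, 6, 4, 3, 9, 5, 7, 8]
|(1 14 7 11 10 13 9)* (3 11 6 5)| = |(1 14 7 6 5 3 11 10 13 9)| = 10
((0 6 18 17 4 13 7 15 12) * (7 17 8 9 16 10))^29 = (0 12 15 7 10 16 9 8 18 6)(4 17 13) = [12, 1, 2, 3, 17, 5, 0, 10, 18, 8, 16, 11, 15, 4, 14, 7, 9, 13, 6]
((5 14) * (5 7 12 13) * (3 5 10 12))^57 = (3 5 14 7) = [0, 1, 2, 5, 4, 14, 6, 3, 8, 9, 10, 11, 12, 13, 7]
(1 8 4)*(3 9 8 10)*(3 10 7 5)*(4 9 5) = [0, 7, 2, 5, 1, 3, 6, 4, 9, 8, 10] = (10)(1 7 4)(3 5)(8 9)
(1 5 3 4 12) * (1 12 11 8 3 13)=(1 5 13)(3 4 11 8)=[0, 5, 2, 4, 11, 13, 6, 7, 3, 9, 10, 8, 12, 1]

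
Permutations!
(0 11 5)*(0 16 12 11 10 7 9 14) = [10, 1, 2, 3, 4, 16, 6, 9, 8, 14, 7, 5, 11, 13, 0, 15, 12] = (0 10 7 9 14)(5 16 12 11)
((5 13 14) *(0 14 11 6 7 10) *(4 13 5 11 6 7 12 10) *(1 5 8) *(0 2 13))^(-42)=(0 7 14 4 11)(2 12 13 10 6)=[7, 1, 12, 3, 11, 5, 2, 14, 8, 9, 6, 0, 13, 10, 4]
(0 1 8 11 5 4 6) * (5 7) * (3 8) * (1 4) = (0 4 6)(1 3 8 11 7 5) = [4, 3, 2, 8, 6, 1, 0, 5, 11, 9, 10, 7]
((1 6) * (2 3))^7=(1 6)(2 3)=[0, 6, 3, 2, 4, 5, 1]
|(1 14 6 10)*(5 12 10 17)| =7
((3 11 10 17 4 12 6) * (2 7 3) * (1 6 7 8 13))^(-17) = (1 8 6 13 2)(3 4 11 12 10 7 17) = [0, 8, 1, 4, 11, 5, 13, 17, 6, 9, 7, 12, 10, 2, 14, 15, 16, 3]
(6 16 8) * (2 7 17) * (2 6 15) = (2 7 17 6 16 8 15) = [0, 1, 7, 3, 4, 5, 16, 17, 15, 9, 10, 11, 12, 13, 14, 2, 8, 6]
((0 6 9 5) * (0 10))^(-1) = (0 10 5 9 6) = [10, 1, 2, 3, 4, 9, 0, 7, 8, 6, 5]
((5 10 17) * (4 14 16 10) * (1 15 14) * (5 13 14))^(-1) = (1 4 5 15)(10 16 14 13 17) = [0, 4, 2, 3, 5, 15, 6, 7, 8, 9, 16, 11, 12, 17, 13, 1, 14, 10]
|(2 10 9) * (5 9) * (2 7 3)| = |(2 10 5 9 7 3)| = 6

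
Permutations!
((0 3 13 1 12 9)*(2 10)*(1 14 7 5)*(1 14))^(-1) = [9, 13, 10, 0, 4, 7, 6, 14, 8, 12, 2, 11, 1, 3, 5] = (0 9 12 1 13 3)(2 10)(5 7 14)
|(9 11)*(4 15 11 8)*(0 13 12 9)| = |(0 13 12 9 8 4 15 11)| = 8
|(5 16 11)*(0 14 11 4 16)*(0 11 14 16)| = |(0 16 4)(5 11)| = 6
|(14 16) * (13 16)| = 3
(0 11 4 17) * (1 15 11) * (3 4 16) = (0 1 15 11 16 3 4 17) = [1, 15, 2, 4, 17, 5, 6, 7, 8, 9, 10, 16, 12, 13, 14, 11, 3, 0]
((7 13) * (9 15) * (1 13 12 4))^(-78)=(15)(1 7 4 13 12)=[0, 7, 2, 3, 13, 5, 6, 4, 8, 9, 10, 11, 1, 12, 14, 15]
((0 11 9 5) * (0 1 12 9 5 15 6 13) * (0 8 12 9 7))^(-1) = (0 7 12 8 13 6 15 9 1 5 11) = [7, 5, 2, 3, 4, 11, 15, 12, 13, 1, 10, 0, 8, 6, 14, 9]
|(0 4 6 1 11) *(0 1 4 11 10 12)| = |(0 11 1 10 12)(4 6)| = 10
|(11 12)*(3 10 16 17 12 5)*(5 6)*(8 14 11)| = |(3 10 16 17 12 8 14 11 6 5)| = 10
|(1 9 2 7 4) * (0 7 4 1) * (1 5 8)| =|(0 7 5 8 1 9 2 4)| =8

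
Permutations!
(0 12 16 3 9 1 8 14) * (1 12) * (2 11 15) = (0 1 8 14)(2 11 15)(3 9 12 16) = [1, 8, 11, 9, 4, 5, 6, 7, 14, 12, 10, 15, 16, 13, 0, 2, 3]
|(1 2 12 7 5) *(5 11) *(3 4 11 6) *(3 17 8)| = |(1 2 12 7 6 17 8 3 4 11 5)| = 11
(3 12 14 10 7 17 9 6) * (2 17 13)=[0, 1, 17, 12, 4, 5, 3, 13, 8, 6, 7, 11, 14, 2, 10, 15, 16, 9]=(2 17 9 6 3 12 14 10 7 13)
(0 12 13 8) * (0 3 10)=(0 12 13 8 3 10)=[12, 1, 2, 10, 4, 5, 6, 7, 3, 9, 0, 11, 13, 8]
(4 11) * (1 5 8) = (1 5 8)(4 11) = [0, 5, 2, 3, 11, 8, 6, 7, 1, 9, 10, 4]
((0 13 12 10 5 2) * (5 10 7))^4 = (0 5 12)(2 7 13) = [5, 1, 7, 3, 4, 12, 6, 13, 8, 9, 10, 11, 0, 2]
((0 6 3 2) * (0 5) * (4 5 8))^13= (0 5 4 8 2 3 6)= [5, 1, 3, 6, 8, 4, 0, 7, 2]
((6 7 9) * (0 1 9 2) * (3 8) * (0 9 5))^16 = (9)(0 1 5) = [1, 5, 2, 3, 4, 0, 6, 7, 8, 9]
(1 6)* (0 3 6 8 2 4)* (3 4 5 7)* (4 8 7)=(0 8 2 5 4)(1 7 3 6)=[8, 7, 5, 6, 0, 4, 1, 3, 2]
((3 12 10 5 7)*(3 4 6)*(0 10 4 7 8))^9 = (0 10 5 8)(3 12 4 6) = [10, 1, 2, 12, 6, 8, 3, 7, 0, 9, 5, 11, 4]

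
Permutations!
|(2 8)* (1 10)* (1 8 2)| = |(1 10 8)| = 3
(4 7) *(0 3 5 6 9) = (0 3 5 6 9)(4 7) = [3, 1, 2, 5, 7, 6, 9, 4, 8, 0]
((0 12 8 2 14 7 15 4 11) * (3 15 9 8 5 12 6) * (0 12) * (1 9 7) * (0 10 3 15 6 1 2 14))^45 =(0 8)(1 14)(2 9)(3 12 15 10 11 6 5 4) =[8, 14, 9, 12, 3, 4, 5, 7, 0, 2, 11, 6, 15, 13, 1, 10]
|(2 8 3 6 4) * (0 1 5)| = 15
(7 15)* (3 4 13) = [0, 1, 2, 4, 13, 5, 6, 15, 8, 9, 10, 11, 12, 3, 14, 7] = (3 4 13)(7 15)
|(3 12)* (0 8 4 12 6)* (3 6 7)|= |(0 8 4 12 6)(3 7)|= 10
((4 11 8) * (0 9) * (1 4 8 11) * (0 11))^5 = (0 11 9)(1 4) = [11, 4, 2, 3, 1, 5, 6, 7, 8, 0, 10, 9]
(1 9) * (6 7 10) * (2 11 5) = (1 9)(2 11 5)(6 7 10) = [0, 9, 11, 3, 4, 2, 7, 10, 8, 1, 6, 5]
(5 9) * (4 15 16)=[0, 1, 2, 3, 15, 9, 6, 7, 8, 5, 10, 11, 12, 13, 14, 16, 4]=(4 15 16)(5 9)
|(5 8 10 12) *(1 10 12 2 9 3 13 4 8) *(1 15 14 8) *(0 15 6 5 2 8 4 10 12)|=|(0 15 14 4 1 12 2 9 3 13 10 8)(5 6)|=12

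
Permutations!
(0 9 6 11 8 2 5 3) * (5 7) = (0 9 6 11 8 2 7 5 3) = [9, 1, 7, 0, 4, 3, 11, 5, 2, 6, 10, 8]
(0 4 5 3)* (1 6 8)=[4, 6, 2, 0, 5, 3, 8, 7, 1]=(0 4 5 3)(1 6 8)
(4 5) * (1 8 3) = (1 8 3)(4 5) = [0, 8, 2, 1, 5, 4, 6, 7, 3]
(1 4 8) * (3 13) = (1 4 8)(3 13) = [0, 4, 2, 13, 8, 5, 6, 7, 1, 9, 10, 11, 12, 3]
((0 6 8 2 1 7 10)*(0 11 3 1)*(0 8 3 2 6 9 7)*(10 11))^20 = (0 7 2 6 1 9 11 8 3) = [7, 9, 6, 0, 4, 5, 1, 2, 3, 11, 10, 8]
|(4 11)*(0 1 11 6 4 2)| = |(0 1 11 2)(4 6)| = 4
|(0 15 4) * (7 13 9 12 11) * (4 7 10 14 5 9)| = 30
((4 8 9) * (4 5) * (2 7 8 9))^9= (9)= [0, 1, 2, 3, 4, 5, 6, 7, 8, 9]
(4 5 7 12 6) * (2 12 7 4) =(2 12 6)(4 5) =[0, 1, 12, 3, 5, 4, 2, 7, 8, 9, 10, 11, 6]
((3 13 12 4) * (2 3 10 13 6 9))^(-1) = (2 9 6 3)(4 12 13 10) = [0, 1, 9, 2, 12, 5, 3, 7, 8, 6, 4, 11, 13, 10]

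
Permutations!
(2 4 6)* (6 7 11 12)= (2 4 7 11 12 6)= [0, 1, 4, 3, 7, 5, 2, 11, 8, 9, 10, 12, 6]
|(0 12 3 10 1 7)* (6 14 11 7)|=|(0 12 3 10 1 6 14 11 7)|=9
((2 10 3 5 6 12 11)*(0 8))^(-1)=(0 8)(2 11 12 6 5 3 10)=[8, 1, 11, 10, 4, 3, 5, 7, 0, 9, 2, 12, 6]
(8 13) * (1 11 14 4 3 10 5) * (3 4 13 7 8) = (1 11 14 13 3 10 5)(7 8) = [0, 11, 2, 10, 4, 1, 6, 8, 7, 9, 5, 14, 12, 3, 13]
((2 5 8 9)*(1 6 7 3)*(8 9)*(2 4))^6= (1 7)(2 9)(3 6)(4 5)= [0, 7, 9, 6, 5, 4, 3, 1, 8, 2]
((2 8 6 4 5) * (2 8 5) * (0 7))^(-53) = (0 7)(2 8 4 5 6) = [7, 1, 8, 3, 5, 6, 2, 0, 4]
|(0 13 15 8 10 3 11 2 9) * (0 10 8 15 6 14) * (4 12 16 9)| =|(0 13 6 14)(2 4 12 16 9 10 3 11)| =8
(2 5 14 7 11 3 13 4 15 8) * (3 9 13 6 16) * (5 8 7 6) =(2 8)(3 5 14 6 16)(4 15 7 11 9 13) =[0, 1, 8, 5, 15, 14, 16, 11, 2, 13, 10, 9, 12, 4, 6, 7, 3]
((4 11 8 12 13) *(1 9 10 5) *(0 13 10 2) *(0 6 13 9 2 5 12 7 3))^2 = [5, 6, 13, 9, 8, 2, 4, 0, 3, 1, 10, 7, 12, 11] = (0 5 2 13 11 7)(1 6 4 8 3 9)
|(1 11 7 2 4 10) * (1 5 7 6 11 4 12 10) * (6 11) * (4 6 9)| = 20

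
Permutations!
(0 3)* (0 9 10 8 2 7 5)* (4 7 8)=(0 3 9 10 4 7 5)(2 8)=[3, 1, 8, 9, 7, 0, 6, 5, 2, 10, 4]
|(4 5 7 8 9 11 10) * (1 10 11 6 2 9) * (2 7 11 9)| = 9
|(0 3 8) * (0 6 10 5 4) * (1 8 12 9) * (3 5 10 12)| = |(0 5 4)(1 8 6 12 9)| = 15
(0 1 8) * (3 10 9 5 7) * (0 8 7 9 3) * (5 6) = [1, 7, 2, 10, 4, 9, 5, 0, 8, 6, 3] = (0 1 7)(3 10)(5 9 6)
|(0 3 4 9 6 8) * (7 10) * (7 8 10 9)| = 8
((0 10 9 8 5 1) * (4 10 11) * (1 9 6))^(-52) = [4, 11, 2, 3, 6, 8, 0, 7, 9, 5, 1, 10] = (0 4 6)(1 11 10)(5 8 9)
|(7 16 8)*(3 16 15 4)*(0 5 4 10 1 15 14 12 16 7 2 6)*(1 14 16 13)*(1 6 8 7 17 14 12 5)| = |(0 1 15 10 12 13 6)(2 8)(3 17 14 5 4)(7 16)| = 70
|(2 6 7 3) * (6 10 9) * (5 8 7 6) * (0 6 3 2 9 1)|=10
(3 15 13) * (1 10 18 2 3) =(1 10 18 2 3 15 13) =[0, 10, 3, 15, 4, 5, 6, 7, 8, 9, 18, 11, 12, 1, 14, 13, 16, 17, 2]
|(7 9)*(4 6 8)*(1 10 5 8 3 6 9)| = 14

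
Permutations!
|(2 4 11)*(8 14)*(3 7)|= |(2 4 11)(3 7)(8 14)|= 6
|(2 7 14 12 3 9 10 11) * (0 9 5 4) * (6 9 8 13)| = |(0 8 13 6 9 10 11 2 7 14 12 3 5 4)| = 14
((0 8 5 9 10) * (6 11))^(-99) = (0 8 5 9 10)(6 11) = [8, 1, 2, 3, 4, 9, 11, 7, 5, 10, 0, 6]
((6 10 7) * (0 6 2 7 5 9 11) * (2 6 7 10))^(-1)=(0 11 9 5 10 2 6 7)=[11, 1, 6, 3, 4, 10, 7, 0, 8, 5, 2, 9]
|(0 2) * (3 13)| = |(0 2)(3 13)| = 2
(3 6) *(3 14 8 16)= (3 6 14 8 16)= [0, 1, 2, 6, 4, 5, 14, 7, 16, 9, 10, 11, 12, 13, 8, 15, 3]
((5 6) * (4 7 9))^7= (4 7 9)(5 6)= [0, 1, 2, 3, 7, 6, 5, 9, 8, 4]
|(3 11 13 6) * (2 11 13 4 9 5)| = 15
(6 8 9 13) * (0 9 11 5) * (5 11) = (0 9 13 6 8 5) = [9, 1, 2, 3, 4, 0, 8, 7, 5, 13, 10, 11, 12, 6]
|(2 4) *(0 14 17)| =|(0 14 17)(2 4)| =6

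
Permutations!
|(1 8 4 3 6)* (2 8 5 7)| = |(1 5 7 2 8 4 3 6)| = 8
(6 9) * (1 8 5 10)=(1 8 5 10)(6 9)=[0, 8, 2, 3, 4, 10, 9, 7, 5, 6, 1]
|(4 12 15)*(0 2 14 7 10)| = 15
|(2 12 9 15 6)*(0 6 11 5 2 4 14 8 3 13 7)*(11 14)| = |(0 6 4 11 5 2 12 9 15 14 8 3 13 7)| = 14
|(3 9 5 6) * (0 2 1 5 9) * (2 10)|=|(0 10 2 1 5 6 3)|=7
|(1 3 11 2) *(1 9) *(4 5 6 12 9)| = |(1 3 11 2 4 5 6 12 9)| = 9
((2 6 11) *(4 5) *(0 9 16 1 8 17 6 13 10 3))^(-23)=(0 9 16 1 8 17 6 11 2 13 10 3)(4 5)=[9, 8, 13, 0, 5, 4, 11, 7, 17, 16, 3, 2, 12, 10, 14, 15, 1, 6]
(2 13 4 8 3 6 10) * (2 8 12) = (2 13 4 12)(3 6 10 8) = [0, 1, 13, 6, 12, 5, 10, 7, 3, 9, 8, 11, 2, 4]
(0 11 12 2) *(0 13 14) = [11, 1, 13, 3, 4, 5, 6, 7, 8, 9, 10, 12, 2, 14, 0] = (0 11 12 2 13 14)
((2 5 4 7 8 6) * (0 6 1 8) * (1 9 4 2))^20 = (0 7 4 9 8 1 6) = [7, 6, 2, 3, 9, 5, 0, 4, 1, 8]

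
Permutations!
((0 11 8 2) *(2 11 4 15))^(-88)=[0, 1, 2, 3, 4, 5, 6, 7, 8, 9, 10, 11, 12, 13, 14, 15]=(15)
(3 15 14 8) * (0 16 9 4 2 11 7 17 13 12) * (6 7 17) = (0 16 9 4 2 11 17 13 12)(3 15 14 8)(6 7) = [16, 1, 11, 15, 2, 5, 7, 6, 3, 4, 10, 17, 0, 12, 8, 14, 9, 13]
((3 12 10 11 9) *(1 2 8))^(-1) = [0, 8, 1, 9, 4, 5, 6, 7, 2, 11, 12, 10, 3] = (1 8 2)(3 9 11 10 12)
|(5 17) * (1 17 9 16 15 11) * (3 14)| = |(1 17 5 9 16 15 11)(3 14)| = 14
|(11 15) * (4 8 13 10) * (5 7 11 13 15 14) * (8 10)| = |(4 10)(5 7 11 14)(8 15 13)| = 12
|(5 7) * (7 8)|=|(5 8 7)|=3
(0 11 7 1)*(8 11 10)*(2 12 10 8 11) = [8, 0, 12, 3, 4, 5, 6, 1, 2, 9, 11, 7, 10] = (0 8 2 12 10 11 7 1)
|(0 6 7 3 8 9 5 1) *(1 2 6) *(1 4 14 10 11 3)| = |(0 4 14 10 11 3 8 9 5 2 6 7 1)| = 13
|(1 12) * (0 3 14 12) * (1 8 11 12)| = |(0 3 14 1)(8 11 12)| = 12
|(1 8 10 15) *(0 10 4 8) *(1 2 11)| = |(0 10 15 2 11 1)(4 8)| = 6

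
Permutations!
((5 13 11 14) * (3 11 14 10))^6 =[0, 1, 2, 3, 4, 5, 6, 7, 8, 9, 10, 11, 12, 13, 14] =(14)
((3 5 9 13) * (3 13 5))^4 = [0, 1, 2, 3, 4, 5, 6, 7, 8, 9, 10, 11, 12, 13] = (13)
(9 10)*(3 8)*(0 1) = (0 1)(3 8)(9 10) = [1, 0, 2, 8, 4, 5, 6, 7, 3, 10, 9]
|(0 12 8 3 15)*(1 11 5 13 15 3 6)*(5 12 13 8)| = |(0 13 15)(1 11 12 5 8 6)| = 6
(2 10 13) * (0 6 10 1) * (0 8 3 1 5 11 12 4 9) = [6, 8, 5, 1, 9, 11, 10, 7, 3, 0, 13, 12, 4, 2] = (0 6 10 13 2 5 11 12 4 9)(1 8 3)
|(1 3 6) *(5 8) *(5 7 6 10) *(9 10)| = 8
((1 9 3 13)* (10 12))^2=(1 3)(9 13)=[0, 3, 2, 1, 4, 5, 6, 7, 8, 13, 10, 11, 12, 9]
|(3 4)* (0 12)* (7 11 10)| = 6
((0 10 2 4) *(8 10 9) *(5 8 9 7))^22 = (0 7 5 8 10 2 4) = [7, 1, 4, 3, 0, 8, 6, 5, 10, 9, 2]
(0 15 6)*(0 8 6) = (0 15)(6 8) = [15, 1, 2, 3, 4, 5, 8, 7, 6, 9, 10, 11, 12, 13, 14, 0]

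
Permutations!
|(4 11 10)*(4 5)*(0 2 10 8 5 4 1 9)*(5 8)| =8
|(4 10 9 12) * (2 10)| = 5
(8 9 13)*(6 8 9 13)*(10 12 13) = (6 8 10 12 13 9) = [0, 1, 2, 3, 4, 5, 8, 7, 10, 6, 12, 11, 13, 9]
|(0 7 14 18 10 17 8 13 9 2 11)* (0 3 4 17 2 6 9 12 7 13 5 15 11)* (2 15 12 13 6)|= |(0 6 9 2)(3 4 17 8 5 12 7 14 18 10 15 11)|= 12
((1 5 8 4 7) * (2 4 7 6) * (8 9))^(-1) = [0, 7, 6, 3, 2, 1, 4, 8, 9, 5] = (1 7 8 9 5)(2 6 4)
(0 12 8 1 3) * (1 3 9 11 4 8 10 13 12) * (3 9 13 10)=(0 1 13 12 3)(4 8 9 11)=[1, 13, 2, 0, 8, 5, 6, 7, 9, 11, 10, 4, 3, 12]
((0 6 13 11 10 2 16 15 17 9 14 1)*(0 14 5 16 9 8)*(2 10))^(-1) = [8, 14, 11, 3, 4, 9, 0, 7, 17, 2, 10, 13, 12, 6, 1, 16, 5, 15] = (0 8 17 15 16 5 9 2 11 13 6)(1 14)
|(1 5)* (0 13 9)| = |(0 13 9)(1 5)| = 6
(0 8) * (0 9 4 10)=(0 8 9 4 10)=[8, 1, 2, 3, 10, 5, 6, 7, 9, 4, 0]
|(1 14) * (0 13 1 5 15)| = |(0 13 1 14 5 15)| = 6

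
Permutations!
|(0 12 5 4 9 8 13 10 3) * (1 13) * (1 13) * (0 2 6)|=11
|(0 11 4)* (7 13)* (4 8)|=4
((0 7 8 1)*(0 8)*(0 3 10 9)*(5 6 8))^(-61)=(0 9 10 3 7)(1 8 6 5)=[9, 8, 2, 7, 4, 1, 5, 0, 6, 10, 3]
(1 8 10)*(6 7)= (1 8 10)(6 7)= [0, 8, 2, 3, 4, 5, 7, 6, 10, 9, 1]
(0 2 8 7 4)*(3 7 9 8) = (0 2 3 7 4)(8 9) = [2, 1, 3, 7, 0, 5, 6, 4, 9, 8]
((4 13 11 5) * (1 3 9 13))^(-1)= (1 4 5 11 13 9 3)= [0, 4, 2, 1, 5, 11, 6, 7, 8, 3, 10, 13, 12, 9]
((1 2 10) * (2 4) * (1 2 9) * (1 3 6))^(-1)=[0, 6, 10, 9, 1, 5, 3, 7, 8, 4, 2]=(1 6 3 9 4)(2 10)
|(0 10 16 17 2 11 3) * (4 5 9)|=|(0 10 16 17 2 11 3)(4 5 9)|=21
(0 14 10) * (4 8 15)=(0 14 10)(4 8 15)=[14, 1, 2, 3, 8, 5, 6, 7, 15, 9, 0, 11, 12, 13, 10, 4]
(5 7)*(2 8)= (2 8)(5 7)= [0, 1, 8, 3, 4, 7, 6, 5, 2]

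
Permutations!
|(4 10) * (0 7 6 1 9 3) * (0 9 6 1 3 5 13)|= |(0 7 1 6 3 9 5 13)(4 10)|= 8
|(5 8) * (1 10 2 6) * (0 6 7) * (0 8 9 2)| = |(0 6 1 10)(2 7 8 5 9)| = 20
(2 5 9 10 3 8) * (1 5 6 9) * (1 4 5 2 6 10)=(1 2 10 3 8 6 9)(4 5)=[0, 2, 10, 8, 5, 4, 9, 7, 6, 1, 3]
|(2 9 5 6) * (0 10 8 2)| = |(0 10 8 2 9 5 6)| = 7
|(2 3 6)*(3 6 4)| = 2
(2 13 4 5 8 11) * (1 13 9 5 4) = [0, 13, 9, 3, 4, 8, 6, 7, 11, 5, 10, 2, 12, 1] = (1 13)(2 9 5 8 11)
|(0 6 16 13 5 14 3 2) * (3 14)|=|(0 6 16 13 5 3 2)|=7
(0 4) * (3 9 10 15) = (0 4)(3 9 10 15) = [4, 1, 2, 9, 0, 5, 6, 7, 8, 10, 15, 11, 12, 13, 14, 3]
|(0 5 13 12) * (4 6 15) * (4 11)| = |(0 5 13 12)(4 6 15 11)| = 4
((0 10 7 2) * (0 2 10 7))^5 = (0 10 7) = [10, 1, 2, 3, 4, 5, 6, 0, 8, 9, 7]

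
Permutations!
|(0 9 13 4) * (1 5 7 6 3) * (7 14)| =12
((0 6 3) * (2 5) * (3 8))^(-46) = (0 8)(3 6) = [8, 1, 2, 6, 4, 5, 3, 7, 0]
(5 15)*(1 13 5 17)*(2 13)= [0, 2, 13, 3, 4, 15, 6, 7, 8, 9, 10, 11, 12, 5, 14, 17, 16, 1]= (1 2 13 5 15 17)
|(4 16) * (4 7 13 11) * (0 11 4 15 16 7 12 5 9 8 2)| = 9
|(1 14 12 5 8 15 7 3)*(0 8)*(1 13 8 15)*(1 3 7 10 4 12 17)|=|(0 15 10 4 12 5)(1 14 17)(3 13 8)|=6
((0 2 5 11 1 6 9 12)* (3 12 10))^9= (0 12 3 10 9 6 1 11 5 2)= [12, 11, 0, 10, 4, 2, 1, 7, 8, 6, 9, 5, 3]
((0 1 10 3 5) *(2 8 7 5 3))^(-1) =(0 5 7 8 2 10 1) =[5, 0, 10, 3, 4, 7, 6, 8, 2, 9, 1]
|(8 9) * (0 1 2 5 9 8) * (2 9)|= 6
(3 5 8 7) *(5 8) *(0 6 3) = (0 6 3 8 7) = [6, 1, 2, 8, 4, 5, 3, 0, 7]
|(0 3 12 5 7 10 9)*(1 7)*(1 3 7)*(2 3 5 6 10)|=|(0 7 2 3 12 6 10 9)|=8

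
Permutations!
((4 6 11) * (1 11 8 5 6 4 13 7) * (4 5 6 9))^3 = (1 7 13 11)(6 8) = [0, 7, 2, 3, 4, 5, 8, 13, 6, 9, 10, 1, 12, 11]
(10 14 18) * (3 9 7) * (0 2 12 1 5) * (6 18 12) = (0 2 6 18 10 14 12 1 5)(3 9 7) = [2, 5, 6, 9, 4, 0, 18, 3, 8, 7, 14, 11, 1, 13, 12, 15, 16, 17, 10]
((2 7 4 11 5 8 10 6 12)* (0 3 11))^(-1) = (0 4 7 2 12 6 10 8 5 11 3) = [4, 1, 12, 0, 7, 11, 10, 2, 5, 9, 8, 3, 6]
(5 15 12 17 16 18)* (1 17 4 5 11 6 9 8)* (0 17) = (0 17 16 18 11 6 9 8 1)(4 5 15 12) = [17, 0, 2, 3, 5, 15, 9, 7, 1, 8, 10, 6, 4, 13, 14, 12, 18, 16, 11]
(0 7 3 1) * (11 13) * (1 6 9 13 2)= [7, 0, 1, 6, 4, 5, 9, 3, 8, 13, 10, 2, 12, 11]= (0 7 3 6 9 13 11 2 1)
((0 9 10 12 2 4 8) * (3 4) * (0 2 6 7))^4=(0 6 10)(7 12 9)=[6, 1, 2, 3, 4, 5, 10, 12, 8, 7, 0, 11, 9]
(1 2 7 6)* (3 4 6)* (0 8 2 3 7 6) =(0 8 2 6 1 3 4) =[8, 3, 6, 4, 0, 5, 1, 7, 2]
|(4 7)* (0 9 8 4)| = |(0 9 8 4 7)| = 5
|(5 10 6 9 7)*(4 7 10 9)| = 6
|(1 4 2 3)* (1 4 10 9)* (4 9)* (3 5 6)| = 8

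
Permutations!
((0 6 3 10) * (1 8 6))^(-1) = (0 10 3 6 8 1) = [10, 0, 2, 6, 4, 5, 8, 7, 1, 9, 3]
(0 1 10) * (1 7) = (0 7 1 10) = [7, 10, 2, 3, 4, 5, 6, 1, 8, 9, 0]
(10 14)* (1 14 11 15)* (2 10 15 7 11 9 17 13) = (1 14 15)(2 10 9 17 13)(7 11) = [0, 14, 10, 3, 4, 5, 6, 11, 8, 17, 9, 7, 12, 2, 15, 1, 16, 13]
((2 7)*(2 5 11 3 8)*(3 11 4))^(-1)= (11)(2 8 3 4 5 7)= [0, 1, 8, 4, 5, 7, 6, 2, 3, 9, 10, 11]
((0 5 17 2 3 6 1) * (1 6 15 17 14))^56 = (17) = [0, 1, 2, 3, 4, 5, 6, 7, 8, 9, 10, 11, 12, 13, 14, 15, 16, 17]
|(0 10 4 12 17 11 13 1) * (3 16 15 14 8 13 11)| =12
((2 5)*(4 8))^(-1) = [0, 1, 5, 3, 8, 2, 6, 7, 4] = (2 5)(4 8)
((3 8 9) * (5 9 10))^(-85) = (10) = [0, 1, 2, 3, 4, 5, 6, 7, 8, 9, 10]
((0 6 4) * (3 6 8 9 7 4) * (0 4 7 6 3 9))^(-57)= (0 8)(6 9)= [8, 1, 2, 3, 4, 5, 9, 7, 0, 6]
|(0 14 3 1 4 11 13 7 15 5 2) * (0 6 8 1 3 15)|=|(0 14 15 5 2 6 8 1 4 11 13 7)|=12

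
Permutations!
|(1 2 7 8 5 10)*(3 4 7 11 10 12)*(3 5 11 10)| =30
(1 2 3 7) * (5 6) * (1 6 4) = (1 2 3 7 6 5 4) = [0, 2, 3, 7, 1, 4, 5, 6]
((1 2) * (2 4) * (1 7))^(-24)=(7)=[0, 1, 2, 3, 4, 5, 6, 7]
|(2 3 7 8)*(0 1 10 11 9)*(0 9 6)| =|(0 1 10 11 6)(2 3 7 8)| =20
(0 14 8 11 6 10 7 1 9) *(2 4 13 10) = (0 14 8 11 6 2 4 13 10 7 1 9) = [14, 9, 4, 3, 13, 5, 2, 1, 11, 0, 7, 6, 12, 10, 8]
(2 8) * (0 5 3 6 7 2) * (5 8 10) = (0 8)(2 10 5 3 6 7) = [8, 1, 10, 6, 4, 3, 7, 2, 0, 9, 5]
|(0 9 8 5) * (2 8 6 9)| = |(0 2 8 5)(6 9)| = 4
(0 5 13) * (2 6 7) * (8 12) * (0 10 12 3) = [5, 1, 6, 0, 4, 13, 7, 2, 3, 9, 12, 11, 8, 10] = (0 5 13 10 12 8 3)(2 6 7)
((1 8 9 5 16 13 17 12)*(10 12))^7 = (1 10 13 5 8 12 17 16 9) = [0, 10, 2, 3, 4, 8, 6, 7, 12, 1, 13, 11, 17, 5, 14, 15, 9, 16]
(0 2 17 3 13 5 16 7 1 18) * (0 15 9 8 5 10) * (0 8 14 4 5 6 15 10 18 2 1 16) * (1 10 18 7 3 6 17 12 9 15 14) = (18)(0 10 8 17 6 14 4 5)(1 2 12 9)(3 13 7 16) = [10, 2, 12, 13, 5, 0, 14, 16, 17, 1, 8, 11, 9, 7, 4, 15, 3, 6, 18]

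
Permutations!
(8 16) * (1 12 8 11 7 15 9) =[0, 12, 2, 3, 4, 5, 6, 15, 16, 1, 10, 7, 8, 13, 14, 9, 11] =(1 12 8 16 11 7 15 9)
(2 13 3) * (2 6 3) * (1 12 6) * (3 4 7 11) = (1 12 6 4 7 11 3)(2 13) = [0, 12, 13, 1, 7, 5, 4, 11, 8, 9, 10, 3, 6, 2]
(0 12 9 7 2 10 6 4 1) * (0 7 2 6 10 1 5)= (0 12 9 2 1 7 6 4 5)= [12, 7, 1, 3, 5, 0, 4, 6, 8, 2, 10, 11, 9]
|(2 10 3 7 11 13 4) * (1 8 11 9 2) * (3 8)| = 10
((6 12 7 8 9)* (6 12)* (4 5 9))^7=[0, 1, 2, 3, 5, 9, 6, 8, 4, 12, 10, 11, 7]=(4 5 9 12 7 8)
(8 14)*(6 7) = [0, 1, 2, 3, 4, 5, 7, 6, 14, 9, 10, 11, 12, 13, 8] = (6 7)(8 14)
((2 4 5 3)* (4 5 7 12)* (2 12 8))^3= [0, 1, 12, 7, 2, 4, 6, 5, 3, 9, 10, 11, 8]= (2 12 8 3 7 5 4)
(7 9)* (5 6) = (5 6)(7 9) = [0, 1, 2, 3, 4, 6, 5, 9, 8, 7]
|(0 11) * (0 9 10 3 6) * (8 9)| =7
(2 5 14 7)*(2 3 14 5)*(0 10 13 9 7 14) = (14)(0 10 13 9 7 3) = [10, 1, 2, 0, 4, 5, 6, 3, 8, 7, 13, 11, 12, 9, 14]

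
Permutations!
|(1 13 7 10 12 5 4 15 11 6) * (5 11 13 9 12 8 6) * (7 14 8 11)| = |(1 9 12 7 10 11 5 4 15 13 14 8 6)| = 13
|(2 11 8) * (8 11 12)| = 3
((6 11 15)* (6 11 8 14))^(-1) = (6 14 8)(11 15) = [0, 1, 2, 3, 4, 5, 14, 7, 6, 9, 10, 15, 12, 13, 8, 11]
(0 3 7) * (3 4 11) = [4, 1, 2, 7, 11, 5, 6, 0, 8, 9, 10, 3] = (0 4 11 3 7)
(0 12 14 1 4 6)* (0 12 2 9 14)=(0 2 9 14 1 4 6 12)=[2, 4, 9, 3, 6, 5, 12, 7, 8, 14, 10, 11, 0, 13, 1]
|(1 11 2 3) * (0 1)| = 5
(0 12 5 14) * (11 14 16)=(0 12 5 16 11 14)=[12, 1, 2, 3, 4, 16, 6, 7, 8, 9, 10, 14, 5, 13, 0, 15, 11]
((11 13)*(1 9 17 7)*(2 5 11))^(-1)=(1 7 17 9)(2 13 11 5)=[0, 7, 13, 3, 4, 2, 6, 17, 8, 1, 10, 5, 12, 11, 14, 15, 16, 9]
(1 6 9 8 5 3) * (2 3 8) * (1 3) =(1 6 9 2)(5 8) =[0, 6, 1, 3, 4, 8, 9, 7, 5, 2]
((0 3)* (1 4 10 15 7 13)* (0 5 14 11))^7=(0 5 11 3 14)(1 4 10 15 7 13)=[5, 4, 2, 14, 10, 11, 6, 13, 8, 9, 15, 3, 12, 1, 0, 7]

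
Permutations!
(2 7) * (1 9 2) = (1 9 2 7) = [0, 9, 7, 3, 4, 5, 6, 1, 8, 2]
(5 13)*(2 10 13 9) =[0, 1, 10, 3, 4, 9, 6, 7, 8, 2, 13, 11, 12, 5] =(2 10 13 5 9)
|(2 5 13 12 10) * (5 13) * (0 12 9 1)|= |(0 12 10 2 13 9 1)|= 7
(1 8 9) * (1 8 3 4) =[0, 3, 2, 4, 1, 5, 6, 7, 9, 8] =(1 3 4)(8 9)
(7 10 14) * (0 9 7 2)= (0 9 7 10 14 2)= [9, 1, 0, 3, 4, 5, 6, 10, 8, 7, 14, 11, 12, 13, 2]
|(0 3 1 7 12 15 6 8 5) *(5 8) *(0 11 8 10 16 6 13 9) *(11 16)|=24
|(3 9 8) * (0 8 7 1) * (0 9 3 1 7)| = |(0 8 1 9)| = 4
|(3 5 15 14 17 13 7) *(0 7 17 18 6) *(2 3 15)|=|(0 7 15 14 18 6)(2 3 5)(13 17)|=6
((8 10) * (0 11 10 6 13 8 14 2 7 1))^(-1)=(0 1 7 2 14 10 11)(6 8 13)=[1, 7, 14, 3, 4, 5, 8, 2, 13, 9, 11, 0, 12, 6, 10]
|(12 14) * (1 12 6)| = 4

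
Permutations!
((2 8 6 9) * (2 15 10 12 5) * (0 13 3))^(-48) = (15) = [0, 1, 2, 3, 4, 5, 6, 7, 8, 9, 10, 11, 12, 13, 14, 15]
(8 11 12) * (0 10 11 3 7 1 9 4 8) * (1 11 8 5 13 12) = (0 10 8 3 7 11 1 9 4 5 13 12) = [10, 9, 2, 7, 5, 13, 6, 11, 3, 4, 8, 1, 0, 12]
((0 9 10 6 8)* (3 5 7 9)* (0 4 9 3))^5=(10)(3 7 5)=[0, 1, 2, 7, 4, 3, 6, 5, 8, 9, 10]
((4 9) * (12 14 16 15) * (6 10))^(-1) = (4 9)(6 10)(12 15 16 14) = [0, 1, 2, 3, 9, 5, 10, 7, 8, 4, 6, 11, 15, 13, 12, 16, 14]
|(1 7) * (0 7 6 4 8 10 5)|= |(0 7 1 6 4 8 10 5)|= 8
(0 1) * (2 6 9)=(0 1)(2 6 9)=[1, 0, 6, 3, 4, 5, 9, 7, 8, 2]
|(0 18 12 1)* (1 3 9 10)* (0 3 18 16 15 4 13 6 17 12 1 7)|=14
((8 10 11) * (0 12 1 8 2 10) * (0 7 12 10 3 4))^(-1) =(0 4 3 2 11 10)(1 12 7 8) =[4, 12, 11, 2, 3, 5, 6, 8, 1, 9, 0, 10, 7]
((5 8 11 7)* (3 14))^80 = (14) = [0, 1, 2, 3, 4, 5, 6, 7, 8, 9, 10, 11, 12, 13, 14]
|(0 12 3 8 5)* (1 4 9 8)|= |(0 12 3 1 4 9 8 5)|= 8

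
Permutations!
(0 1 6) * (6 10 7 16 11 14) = [1, 10, 2, 3, 4, 5, 0, 16, 8, 9, 7, 14, 12, 13, 6, 15, 11] = (0 1 10 7 16 11 14 6)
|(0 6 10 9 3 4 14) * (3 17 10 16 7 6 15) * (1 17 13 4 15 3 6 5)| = |(0 3 15 6 16 7 5 1 17 10 9 13 4 14)| = 14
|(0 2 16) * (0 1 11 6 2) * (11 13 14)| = |(1 13 14 11 6 2 16)| = 7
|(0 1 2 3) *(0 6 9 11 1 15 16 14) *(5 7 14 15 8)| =30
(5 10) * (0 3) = (0 3)(5 10) = [3, 1, 2, 0, 4, 10, 6, 7, 8, 9, 5]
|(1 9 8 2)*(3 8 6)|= 6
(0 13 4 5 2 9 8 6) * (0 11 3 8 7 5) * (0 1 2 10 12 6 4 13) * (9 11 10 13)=(1 2 11 3 8 4)(5 13 9 7)(6 10 12)=[0, 2, 11, 8, 1, 13, 10, 5, 4, 7, 12, 3, 6, 9]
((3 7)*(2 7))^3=[0, 1, 2, 3, 4, 5, 6, 7]=(7)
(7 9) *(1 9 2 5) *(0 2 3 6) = (0 2 5 1 9 7 3 6) = [2, 9, 5, 6, 4, 1, 0, 3, 8, 7]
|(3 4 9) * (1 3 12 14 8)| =7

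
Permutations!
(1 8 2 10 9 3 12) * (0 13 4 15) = (0 13 4 15)(1 8 2 10 9 3 12) = [13, 8, 10, 12, 15, 5, 6, 7, 2, 3, 9, 11, 1, 4, 14, 0]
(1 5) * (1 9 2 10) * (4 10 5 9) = (1 9 2 5 4 10) = [0, 9, 5, 3, 10, 4, 6, 7, 8, 2, 1]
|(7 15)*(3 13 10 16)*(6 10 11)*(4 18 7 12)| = |(3 13 11 6 10 16)(4 18 7 15 12)| = 30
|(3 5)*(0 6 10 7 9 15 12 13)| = |(0 6 10 7 9 15 12 13)(3 5)| = 8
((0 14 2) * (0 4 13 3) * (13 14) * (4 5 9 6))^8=(0 3 13)(2 9 4)(5 6 14)=[3, 1, 9, 13, 2, 6, 14, 7, 8, 4, 10, 11, 12, 0, 5]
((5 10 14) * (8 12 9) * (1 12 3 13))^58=(1 3 9)(5 10 14)(8 12 13)=[0, 3, 2, 9, 4, 10, 6, 7, 12, 1, 14, 11, 13, 8, 5]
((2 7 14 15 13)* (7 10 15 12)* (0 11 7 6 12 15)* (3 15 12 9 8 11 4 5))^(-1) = (0 10 2 13 15 3 5 4)(6 12 14 7 11 8 9) = [10, 1, 13, 5, 0, 4, 12, 11, 9, 6, 2, 8, 14, 15, 7, 3]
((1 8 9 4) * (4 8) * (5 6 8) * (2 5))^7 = [0, 4, 6, 3, 1, 8, 9, 7, 2, 5] = (1 4)(2 6 9 5 8)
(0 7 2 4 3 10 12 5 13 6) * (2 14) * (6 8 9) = (0 7 14 2 4 3 10 12 5 13 8 9 6) = [7, 1, 4, 10, 3, 13, 0, 14, 9, 6, 12, 11, 5, 8, 2]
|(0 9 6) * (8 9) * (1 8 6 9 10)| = 6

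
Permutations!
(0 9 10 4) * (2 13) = (0 9 10 4)(2 13) = [9, 1, 13, 3, 0, 5, 6, 7, 8, 10, 4, 11, 12, 2]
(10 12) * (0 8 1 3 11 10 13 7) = [8, 3, 2, 11, 4, 5, 6, 0, 1, 9, 12, 10, 13, 7] = (0 8 1 3 11 10 12 13 7)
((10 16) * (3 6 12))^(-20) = [0, 1, 2, 6, 4, 5, 12, 7, 8, 9, 10, 11, 3, 13, 14, 15, 16] = (16)(3 6 12)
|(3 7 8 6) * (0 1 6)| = 6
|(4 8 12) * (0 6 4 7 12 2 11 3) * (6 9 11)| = |(0 9 11 3)(2 6 4 8)(7 12)| = 4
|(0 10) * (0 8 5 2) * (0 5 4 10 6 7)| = 6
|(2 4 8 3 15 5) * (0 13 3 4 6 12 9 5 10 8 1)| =|(0 13 3 15 10 8 4 1)(2 6 12 9 5)| =40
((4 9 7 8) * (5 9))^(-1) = (4 8 7 9 5) = [0, 1, 2, 3, 8, 4, 6, 9, 7, 5]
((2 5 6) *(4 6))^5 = (2 5 4 6) = [0, 1, 5, 3, 6, 4, 2]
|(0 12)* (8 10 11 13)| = 4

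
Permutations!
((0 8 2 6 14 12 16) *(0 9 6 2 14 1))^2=(0 14 16 6)(1 8 12 9)=[14, 8, 2, 3, 4, 5, 0, 7, 12, 1, 10, 11, 9, 13, 16, 15, 6]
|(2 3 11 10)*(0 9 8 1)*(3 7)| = |(0 9 8 1)(2 7 3 11 10)| = 20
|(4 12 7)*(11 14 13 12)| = 6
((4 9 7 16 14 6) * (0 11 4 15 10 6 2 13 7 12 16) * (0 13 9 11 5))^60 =(16) =[0, 1, 2, 3, 4, 5, 6, 7, 8, 9, 10, 11, 12, 13, 14, 15, 16]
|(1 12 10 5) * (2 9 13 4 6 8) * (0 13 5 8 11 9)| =12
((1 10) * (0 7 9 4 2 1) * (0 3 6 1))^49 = [2, 10, 4, 6, 9, 5, 1, 0, 8, 7, 3] = (0 2 4 9 7)(1 10 3 6)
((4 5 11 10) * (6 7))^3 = (4 10 11 5)(6 7) = [0, 1, 2, 3, 10, 4, 7, 6, 8, 9, 11, 5]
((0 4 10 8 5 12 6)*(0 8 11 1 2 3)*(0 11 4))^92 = (12) = [0, 1, 2, 3, 4, 5, 6, 7, 8, 9, 10, 11, 12]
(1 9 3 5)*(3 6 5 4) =(1 9 6 5)(3 4) =[0, 9, 2, 4, 3, 1, 5, 7, 8, 6]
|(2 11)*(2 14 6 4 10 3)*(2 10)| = |(2 11 14 6 4)(3 10)| = 10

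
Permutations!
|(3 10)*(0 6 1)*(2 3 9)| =12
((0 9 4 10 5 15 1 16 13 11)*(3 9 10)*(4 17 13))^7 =(0 3 5 17 1 11 4 10 9 15 13 16) =[3, 11, 2, 5, 10, 17, 6, 7, 8, 15, 9, 4, 12, 16, 14, 13, 0, 1]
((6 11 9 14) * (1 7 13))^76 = (14)(1 7 13) = [0, 7, 2, 3, 4, 5, 6, 13, 8, 9, 10, 11, 12, 1, 14]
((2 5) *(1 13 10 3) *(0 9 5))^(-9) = (0 2 5 9)(1 3 10 13) = [2, 3, 5, 10, 4, 9, 6, 7, 8, 0, 13, 11, 12, 1]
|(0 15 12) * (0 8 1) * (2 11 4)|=15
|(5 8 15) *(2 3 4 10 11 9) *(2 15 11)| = |(2 3 4 10)(5 8 11 9 15)| = 20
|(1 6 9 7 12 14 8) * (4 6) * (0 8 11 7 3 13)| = |(0 8 1 4 6 9 3 13)(7 12 14 11)| = 8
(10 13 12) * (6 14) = (6 14)(10 13 12) = [0, 1, 2, 3, 4, 5, 14, 7, 8, 9, 13, 11, 10, 12, 6]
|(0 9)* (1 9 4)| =|(0 4 1 9)| =4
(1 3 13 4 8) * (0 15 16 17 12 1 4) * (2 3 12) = [15, 12, 3, 13, 8, 5, 6, 7, 4, 9, 10, 11, 1, 0, 14, 16, 17, 2] = (0 15 16 17 2 3 13)(1 12)(4 8)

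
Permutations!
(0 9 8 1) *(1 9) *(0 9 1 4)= [4, 9, 2, 3, 0, 5, 6, 7, 1, 8]= (0 4)(1 9 8)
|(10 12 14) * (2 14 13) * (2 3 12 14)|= |(3 12 13)(10 14)|= 6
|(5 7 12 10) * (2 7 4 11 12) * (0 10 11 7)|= |(0 10 5 4 7 2)(11 12)|= 6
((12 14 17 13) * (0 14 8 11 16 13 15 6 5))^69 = [15, 1, 2, 3, 4, 17, 14, 7, 12, 9, 10, 8, 13, 16, 6, 0, 11, 5] = (0 15)(5 17)(6 14)(8 12 13 16 11)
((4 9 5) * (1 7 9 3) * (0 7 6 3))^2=[9, 3, 2, 6, 7, 0, 1, 5, 8, 4]=(0 9 4 7 5)(1 3 6)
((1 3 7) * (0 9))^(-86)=(9)(1 3 7)=[0, 3, 2, 7, 4, 5, 6, 1, 8, 9]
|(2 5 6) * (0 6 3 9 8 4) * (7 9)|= 9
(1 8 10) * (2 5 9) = (1 8 10)(2 5 9) = [0, 8, 5, 3, 4, 9, 6, 7, 10, 2, 1]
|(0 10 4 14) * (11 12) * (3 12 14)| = 7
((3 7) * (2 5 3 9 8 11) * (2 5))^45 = [0, 1, 2, 8, 4, 9, 6, 11, 3, 5, 10, 7] = (3 8)(5 9)(7 11)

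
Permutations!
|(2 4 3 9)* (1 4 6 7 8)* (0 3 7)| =|(0 3 9 2 6)(1 4 7 8)| =20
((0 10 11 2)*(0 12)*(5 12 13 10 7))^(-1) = (0 12 5 7)(2 11 10 13) = [12, 1, 11, 3, 4, 7, 6, 0, 8, 9, 13, 10, 5, 2]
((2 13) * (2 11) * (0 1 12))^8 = (0 12 1)(2 11 13) = [12, 0, 11, 3, 4, 5, 6, 7, 8, 9, 10, 13, 1, 2]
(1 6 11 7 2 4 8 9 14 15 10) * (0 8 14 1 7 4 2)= (0 8 9 1 6 11 4 14 15 10 7)= [8, 6, 2, 3, 14, 5, 11, 0, 9, 1, 7, 4, 12, 13, 15, 10]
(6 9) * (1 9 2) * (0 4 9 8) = [4, 8, 1, 3, 9, 5, 2, 7, 0, 6] = (0 4 9 6 2 1 8)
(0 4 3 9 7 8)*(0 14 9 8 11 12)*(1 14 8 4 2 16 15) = (0 2 16 15 1 14 9 7 11 12)(3 4) = [2, 14, 16, 4, 3, 5, 6, 11, 8, 7, 10, 12, 0, 13, 9, 1, 15]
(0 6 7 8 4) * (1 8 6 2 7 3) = (0 2 7 6 3 1 8 4) = [2, 8, 7, 1, 0, 5, 3, 6, 4]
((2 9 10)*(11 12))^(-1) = (2 10 9)(11 12) = [0, 1, 10, 3, 4, 5, 6, 7, 8, 2, 9, 12, 11]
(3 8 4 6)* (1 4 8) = (8)(1 4 6 3) = [0, 4, 2, 1, 6, 5, 3, 7, 8]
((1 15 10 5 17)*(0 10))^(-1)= [15, 17, 2, 3, 4, 10, 6, 7, 8, 9, 0, 11, 12, 13, 14, 1, 16, 5]= (0 15 1 17 5 10)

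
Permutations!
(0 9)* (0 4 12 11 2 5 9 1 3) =[1, 3, 5, 0, 12, 9, 6, 7, 8, 4, 10, 2, 11] =(0 1 3)(2 5 9 4 12 11)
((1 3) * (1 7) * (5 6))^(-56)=(1 3 7)=[0, 3, 2, 7, 4, 5, 6, 1]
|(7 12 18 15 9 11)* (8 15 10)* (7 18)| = |(7 12)(8 15 9 11 18 10)| = 6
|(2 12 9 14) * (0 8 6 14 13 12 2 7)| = 15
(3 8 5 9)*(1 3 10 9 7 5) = (1 3 8)(5 7)(9 10) = [0, 3, 2, 8, 4, 7, 6, 5, 1, 10, 9]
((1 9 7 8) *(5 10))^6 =(10)(1 7)(8 9) =[0, 7, 2, 3, 4, 5, 6, 1, 9, 8, 10]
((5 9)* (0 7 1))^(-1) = (0 1 7)(5 9) = [1, 7, 2, 3, 4, 9, 6, 0, 8, 5]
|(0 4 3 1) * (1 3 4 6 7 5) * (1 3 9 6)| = 10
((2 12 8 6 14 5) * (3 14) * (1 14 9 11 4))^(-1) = [0, 4, 5, 6, 11, 14, 8, 7, 12, 3, 10, 9, 2, 13, 1] = (1 4 11 9 3 6 8 12 2 5 14)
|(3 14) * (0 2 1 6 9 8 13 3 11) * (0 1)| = 8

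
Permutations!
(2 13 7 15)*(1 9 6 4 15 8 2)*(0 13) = (0 13 7 8 2)(1 9 6 4 15) = [13, 9, 0, 3, 15, 5, 4, 8, 2, 6, 10, 11, 12, 7, 14, 1]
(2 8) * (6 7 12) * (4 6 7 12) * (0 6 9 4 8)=(0 6 12 7 8 2)(4 9)=[6, 1, 0, 3, 9, 5, 12, 8, 2, 4, 10, 11, 7]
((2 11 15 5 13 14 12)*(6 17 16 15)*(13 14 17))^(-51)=(2 12 14 5 15 16 17 13 6 11)=[0, 1, 12, 3, 4, 15, 11, 7, 8, 9, 10, 2, 14, 6, 5, 16, 17, 13]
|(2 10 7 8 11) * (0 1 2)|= 7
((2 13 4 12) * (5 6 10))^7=[0, 1, 12, 3, 13, 6, 10, 7, 8, 9, 5, 11, 4, 2]=(2 12 4 13)(5 6 10)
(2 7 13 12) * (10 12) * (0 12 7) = (0 12 2)(7 13 10) = [12, 1, 0, 3, 4, 5, 6, 13, 8, 9, 7, 11, 2, 10]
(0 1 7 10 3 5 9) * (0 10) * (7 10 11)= [1, 10, 2, 5, 4, 9, 6, 0, 8, 11, 3, 7]= (0 1 10 3 5 9 11 7)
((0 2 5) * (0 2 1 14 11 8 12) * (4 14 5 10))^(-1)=(0 12 8 11 14 4 10 2 5 1)=[12, 0, 5, 3, 10, 1, 6, 7, 11, 9, 2, 14, 8, 13, 4]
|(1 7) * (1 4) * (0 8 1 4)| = 4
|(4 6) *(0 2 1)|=6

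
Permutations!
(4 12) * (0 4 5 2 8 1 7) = (0 4 12 5 2 8 1 7) = [4, 7, 8, 3, 12, 2, 6, 0, 1, 9, 10, 11, 5]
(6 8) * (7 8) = (6 7 8) = [0, 1, 2, 3, 4, 5, 7, 8, 6]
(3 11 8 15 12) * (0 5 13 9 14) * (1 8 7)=(0 5 13 9 14)(1 8 15 12 3 11 7)=[5, 8, 2, 11, 4, 13, 6, 1, 15, 14, 10, 7, 3, 9, 0, 12]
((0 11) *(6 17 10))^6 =(17) =[0, 1, 2, 3, 4, 5, 6, 7, 8, 9, 10, 11, 12, 13, 14, 15, 16, 17]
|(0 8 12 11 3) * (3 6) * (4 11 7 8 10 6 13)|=|(0 10 6 3)(4 11 13)(7 8 12)|=12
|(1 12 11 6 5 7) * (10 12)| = 7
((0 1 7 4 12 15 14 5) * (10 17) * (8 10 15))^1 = (0 1 7 4 12 8 10 17 15 14 5) = [1, 7, 2, 3, 12, 0, 6, 4, 10, 9, 17, 11, 8, 13, 5, 14, 16, 15]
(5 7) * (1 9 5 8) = (1 9 5 7 8) = [0, 9, 2, 3, 4, 7, 6, 8, 1, 5]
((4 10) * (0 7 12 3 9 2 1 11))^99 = (0 3 1 7 9 11 12 2)(4 10) = [3, 7, 0, 1, 10, 5, 6, 9, 8, 11, 4, 12, 2]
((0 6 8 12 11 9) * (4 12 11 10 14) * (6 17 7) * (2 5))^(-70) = (17)(4 10)(12 14) = [0, 1, 2, 3, 10, 5, 6, 7, 8, 9, 4, 11, 14, 13, 12, 15, 16, 17]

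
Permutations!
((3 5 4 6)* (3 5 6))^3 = (3 4 5 6) = [0, 1, 2, 4, 5, 6, 3]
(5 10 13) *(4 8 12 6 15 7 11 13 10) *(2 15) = [0, 1, 15, 3, 8, 4, 2, 11, 12, 9, 10, 13, 6, 5, 14, 7] = (2 15 7 11 13 5 4 8 12 6)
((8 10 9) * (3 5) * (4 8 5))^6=(10)=[0, 1, 2, 3, 4, 5, 6, 7, 8, 9, 10]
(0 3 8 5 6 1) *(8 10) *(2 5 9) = (0 3 10 8 9 2 5 6 1) = [3, 0, 5, 10, 4, 6, 1, 7, 9, 2, 8]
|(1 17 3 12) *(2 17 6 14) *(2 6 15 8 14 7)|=10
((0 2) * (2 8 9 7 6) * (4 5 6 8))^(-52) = (0 6 4 2 5)(7 9 8) = [6, 1, 5, 3, 2, 0, 4, 9, 7, 8]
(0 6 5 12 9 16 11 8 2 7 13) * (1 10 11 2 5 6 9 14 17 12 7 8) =(0 9 16 2 8 5 7 13)(1 10 11)(12 14 17) =[9, 10, 8, 3, 4, 7, 6, 13, 5, 16, 11, 1, 14, 0, 17, 15, 2, 12]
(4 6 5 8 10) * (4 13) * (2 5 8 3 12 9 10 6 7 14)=(2 5 3 12 9 10 13 4 7 14)(6 8)=[0, 1, 5, 12, 7, 3, 8, 14, 6, 10, 13, 11, 9, 4, 2]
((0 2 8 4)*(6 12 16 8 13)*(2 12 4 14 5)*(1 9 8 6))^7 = (0 16 4 12 6) = [16, 1, 2, 3, 12, 5, 0, 7, 8, 9, 10, 11, 6, 13, 14, 15, 4]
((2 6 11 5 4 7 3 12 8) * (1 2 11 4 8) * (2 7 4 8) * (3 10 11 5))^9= [0, 11, 6, 7, 4, 2, 8, 3, 5, 9, 12, 1, 10]= (1 11)(2 6 8 5)(3 7)(10 12)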